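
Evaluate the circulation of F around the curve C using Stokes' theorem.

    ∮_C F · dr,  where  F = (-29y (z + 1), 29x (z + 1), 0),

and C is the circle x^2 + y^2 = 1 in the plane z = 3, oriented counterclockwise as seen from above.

Let S be the flat disk x^2 + y^2 ≤ 1 in the plane z = 3, with upward unit normal n̂ = ẑ. By Stokes' theorem,

    ∮_C F · dr = ∬_S (∇ × F) · n̂ dS = ∬_D (curl F)_z dA,

where D is the disk x^2 + y^2 ≤ 1.

Compute the curl of F = (-29y (z + 1), 29x (z + 1), 0):
    (∇ × F)_x = ∂F_z/∂y - ∂F_y/∂z = -29x,
    (∇ × F)_y = ∂F_x/∂z - ∂F_z/∂x = -29y,
    (∇ × F)_z = ∂F_y/∂x - ∂F_x/∂y = 58z + 58.

On z = 3, (curl F)_z = 232.

Convert to polar (x = r cos θ, y = r sin θ, dA = r dr dθ); the integrand becomes 232, so

    ∬_D (curl F)_z dA = ∫_0^{2π} ∫_0^{1} (232) · r dr dθ.

Inner (r from 0 to 1): 116.
Outer (θ from 0 to 2π): 232π.

Therefore ∮_C F · dr = 232π.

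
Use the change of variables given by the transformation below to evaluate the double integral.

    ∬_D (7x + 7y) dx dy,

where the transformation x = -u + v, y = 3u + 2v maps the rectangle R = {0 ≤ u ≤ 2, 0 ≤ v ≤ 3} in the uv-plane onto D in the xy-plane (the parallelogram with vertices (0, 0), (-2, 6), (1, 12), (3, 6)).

Compute the Jacobian determinant of (x, y) with respect to (u, v):

    ∂(x,y)/∂(u,v) = | -1  1 | = (-1)(2) - (1)(3) = -5.
                   | 3  2 |

Its absolute value is |J| = 5 (the area scaling factor).

Substituting x = -u + v, y = 3u + 2v into the integrand,

    7x + 7y → 14u + 21v,

so the integral becomes

    ∬_R (14u + 21v) · |J| du dv = ∫_0^2 ∫_0^3 (70u + 105v) dv du.

Inner (v): 210u + 945/2.
Outer (u): 1365.

Therefore ∬_D (7x + 7y) dx dy = 1365.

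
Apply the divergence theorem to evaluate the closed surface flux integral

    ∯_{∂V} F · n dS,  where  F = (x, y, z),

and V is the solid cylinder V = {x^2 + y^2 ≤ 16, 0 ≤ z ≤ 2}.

By the divergence theorem,

    ∯_{∂V} F · n dS = ∭_V (∇ · F) dV.

Compute the divergence:
    ∇ · F = ∂F_x/∂x + ∂F_y/∂y + ∂F_z/∂z = 1 + 1 + 1 = 3.

In cylindrical coordinates, x = r cos(θ), y = r sin(θ), z = z, dV = r dr dθ dz, with 0 ≤ r ≤ 4, 0 ≤ θ ≤ 2π, 0 ≤ z ≤ 2.

The integrand, after substitution and multiplying by the volume element, becomes (3) · r, so

    ∭_V (∇·F) dV = ∫_0^{2π} ∫_0^{4} ∫_0^{2} (3) · r dz dr dθ.

Inner (z from 0 to 2): 6r.
Middle (r from 0 to 4): 48.
Outer (θ from 0 to 2π): 96π.

Therefore ∯_{∂V} F · n dS = 96π.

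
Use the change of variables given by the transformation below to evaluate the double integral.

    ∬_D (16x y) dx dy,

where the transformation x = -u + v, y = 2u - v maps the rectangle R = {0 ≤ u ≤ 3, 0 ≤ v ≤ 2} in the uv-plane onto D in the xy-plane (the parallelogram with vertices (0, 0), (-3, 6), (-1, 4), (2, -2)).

Compute the Jacobian determinant of (x, y) with respect to (u, v):

    ∂(x,y)/∂(u,v) = | -1  1 | = (-1)(-1) - (1)(2) = -1.
                   | 2  -1 |

Its absolute value is |J| = 1 (the area scaling factor).

Substituting x = -u + v, y = 2u - v into the integrand,

    16x y → -32u^2 + 48u v - 16v^2,

so the integral becomes

    ∬_R (-32u^2 + 48u v - 16v^2) · |J| du dv = ∫_0^3 ∫_0^2 (-32u^2 + 48u v - 16v^2) dv du.

Inner (v): -64u^2 + 96u - 128/3.
Outer (u): -272.

Therefore ∬_D (16x y) dx dy = -272.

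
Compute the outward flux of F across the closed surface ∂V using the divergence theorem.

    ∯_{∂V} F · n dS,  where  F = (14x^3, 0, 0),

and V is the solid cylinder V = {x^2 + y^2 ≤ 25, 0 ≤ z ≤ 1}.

By the divergence theorem,

    ∯_{∂V} F · n dS = ∭_V (∇ · F) dV.

Compute the divergence:
    ∇ · F = ∂F_x/∂x + ∂F_y/∂y + ∂F_z/∂z = 42x^2 + 0 + 0 = 42x^2.

In cylindrical coordinates, x = r cos(θ), y = r sin(θ), z = z, dV = r dr dθ dz, with 0 ≤ r ≤ 5, 0 ≤ θ ≤ 2π, 0 ≤ z ≤ 1.

The integrand, after substitution and multiplying by the volume element, becomes (42r^2cos(θ)^2) · r, so

    ∭_V (∇·F) dV = ∫_0^{2π} ∫_0^{5} ∫_0^{1} (42r^2cos(θ)^2) · r dz dr dθ.

Inner (z from 0 to 1): 42r^3cos(θ)^2.
Middle (r from 0 to 5): 13125cos(θ)^2/2.
Outer (θ from 0 to 2π): 13125π/2.

Therefore ∯_{∂V} F · n dS = 13125π/2.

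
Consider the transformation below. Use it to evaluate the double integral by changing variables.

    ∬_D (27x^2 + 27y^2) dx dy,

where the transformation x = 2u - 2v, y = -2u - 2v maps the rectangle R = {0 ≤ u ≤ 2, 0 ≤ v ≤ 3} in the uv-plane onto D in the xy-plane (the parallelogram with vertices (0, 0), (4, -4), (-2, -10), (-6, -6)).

Compute the Jacobian determinant of (x, y) with respect to (u, v):

    ∂(x,y)/∂(u,v) = | 2  -2 | = (2)(-2) - (-2)(-2) = -8.
                   | -2  -2 |

Its absolute value is |J| = 8 (the area scaling factor).

Substituting x = 2u - 2v, y = -2u - 2v into the integrand,

    27x^2 + 27y^2 → 216u^2 + 216v^2,

so the integral becomes

    ∬_R (216u^2 + 216v^2) · |J| du dv = ∫_0^2 ∫_0^3 (1728u^2 + 1728v^2) dv du.

Inner (v): 5184u^2 + 15552.
Outer (u): 44928.

Therefore ∬_D (27x^2 + 27y^2) dx dy = 44928.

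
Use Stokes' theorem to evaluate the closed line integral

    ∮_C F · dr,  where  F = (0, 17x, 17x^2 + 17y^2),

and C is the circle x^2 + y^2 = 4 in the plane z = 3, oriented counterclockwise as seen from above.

Let S be the flat disk x^2 + y^2 ≤ 4 in the plane z = 3, with upward unit normal n̂ = ẑ. By Stokes' theorem,

    ∮_C F · dr = ∬_S (∇ × F) · n̂ dS = ∬_D (curl F)_z dA,

where D is the disk x^2 + y^2 ≤ 4.

Compute the curl of F = (0, 17x, 17x^2 + 17y^2):
    (∇ × F)_x = ∂F_z/∂y - ∂F_y/∂z = 34y,
    (∇ × F)_y = ∂F_x/∂z - ∂F_z/∂x = -34x,
    (∇ × F)_z = ∂F_y/∂x - ∂F_x/∂y = 17.

On z = 3, (curl F)_z = 17.

Convert to polar (x = r cos θ, y = r sin θ, dA = r dr dθ); the integrand becomes 17, so

    ∬_D (curl F)_z dA = ∫_0^{2π} ∫_0^{2} (17) · r dr dθ.

Inner (r from 0 to 2): 34.
Outer (θ from 0 to 2π): 68π.

Therefore ∮_C F · dr = 68π.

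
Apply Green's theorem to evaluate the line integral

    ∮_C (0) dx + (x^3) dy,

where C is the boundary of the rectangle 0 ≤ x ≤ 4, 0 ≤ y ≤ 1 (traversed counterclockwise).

Green's theorem converts the closed line integral into a double integral over the enclosed region D:

    ∮_C P dx + Q dy = ∬_D (∂Q/∂x - ∂P/∂y) dA.

Here P = 0, Q = x^3, so

    ∂Q/∂x = 3x^2,    ∂P/∂y = 0,
    ∂Q/∂x - ∂P/∂y = 3x^2.

D is the region 0 ≤ x ≤ 4, 0 ≤ y ≤ 1. Evaluating the double integral:

    ∬_D (3x^2) dA = ∫_0^{4} ∫_0^{1} (3x^2) dy dx.

Inner (y from 0 to 1): 3x^2.
Outer (x from 0 to 4): 64.

Therefore ∮_C P dx + Q dy = 64.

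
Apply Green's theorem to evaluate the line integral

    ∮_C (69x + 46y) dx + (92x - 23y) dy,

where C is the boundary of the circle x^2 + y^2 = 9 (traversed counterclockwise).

Green's theorem converts the closed line integral into a double integral over the enclosed region D:

    ∮_C P dx + Q dy = ∬_D (∂Q/∂x - ∂P/∂y) dA.

Here P = 69x + 46y, Q = 92x - 23y, so

    ∂Q/∂x = 92,    ∂P/∂y = 46,
    ∂Q/∂x - ∂P/∂y = 46.

D is the region x^2 + y^2 ≤ 9. Evaluating the double integral:

In polar coordinates (x = r cos θ, y = r sin θ, dA = r dr dθ) the integrand becomes 46, so

    ∬_D (46) dA = ∫_0^{2π} ∫_0^{3} (46) · r dr dθ.

Inner (r from 0 to 3): 207.
Outer (θ from 0 to 2π): 414π.

Therefore ∮_C P dx + Q dy = 414π.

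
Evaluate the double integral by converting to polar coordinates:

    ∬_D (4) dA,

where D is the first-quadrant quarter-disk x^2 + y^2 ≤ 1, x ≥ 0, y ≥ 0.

The region D is 0 ≤ r ≤ 1, 0 ≤ θ ≤ π/2 in polar coordinates, where x = r cos(θ), y = r sin(θ), and dA = r dr dθ.

Under the substitution, the integrand becomes 4, so

    ∬_D (4) dA = ∫_{0}^{π/2} ∫_{0}^{1} (4) · r dr dθ.

Inner integral (in r): ∫_{0}^{1} (4) · r dr = 2.

Outer integral (in θ): ∫_{0}^{π/2} (2) dθ = π.

Therefore ∬_D (4) dA = π.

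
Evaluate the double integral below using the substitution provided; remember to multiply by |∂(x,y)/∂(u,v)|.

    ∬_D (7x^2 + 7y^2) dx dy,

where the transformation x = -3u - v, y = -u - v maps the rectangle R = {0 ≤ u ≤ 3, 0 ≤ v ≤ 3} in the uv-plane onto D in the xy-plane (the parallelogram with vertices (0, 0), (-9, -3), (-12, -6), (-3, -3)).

Compute the Jacobian determinant of (x, y) with respect to (u, v):

    ∂(x,y)/∂(u,v) = | -3  -1 | = (-3)(-1) - (-1)(-1) = 2.
                   | -1  -1 |

Its absolute value is |J| = 2 (the area scaling factor).

Substituting x = -3u - v, y = -u - v into the integrand,

    7x^2 + 7y^2 → 70u^2 + 56u v + 14v^2,

so the integral becomes

    ∬_R (70u^2 + 56u v + 14v^2) · |J| du dv = ∫_0^3 ∫_0^3 (140u^2 + 112u v + 28v^2) dv du.

Inner (v): 420u^2 + 504u + 252.
Outer (u): 6804.

Therefore ∬_D (7x^2 + 7y^2) dx dy = 6804.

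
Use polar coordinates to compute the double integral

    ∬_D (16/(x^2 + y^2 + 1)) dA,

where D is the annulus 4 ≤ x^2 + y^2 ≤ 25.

The region D is 2 ≤ r ≤ 5, 0 ≤ θ ≤ 2π in polar coordinates, where x = r cos(θ), y = r sin(θ), and dA = r dr dθ.

Under the substitution, the integrand becomes 16/(r^2 + 1), so

    ∬_D (16/(x^2 + y^2 + 1)) dA = ∫_{0}^{2π} ∫_{2}^{5} (16/(r^2 + 1)) · r dr dθ.

Inner integral (in r): ∫_{2}^{5} (16/(r^2 + 1)) · r dr = log(208827064576/390625).

Outer integral (in θ): ∫_{0}^{2π} (log(208827064576/390625)) dθ = log((208827064576/390625)^(2π)).

Therefore ∬_D (16/(x^2 + y^2 + 1)) dA = log((208827064576/390625)^(2π)).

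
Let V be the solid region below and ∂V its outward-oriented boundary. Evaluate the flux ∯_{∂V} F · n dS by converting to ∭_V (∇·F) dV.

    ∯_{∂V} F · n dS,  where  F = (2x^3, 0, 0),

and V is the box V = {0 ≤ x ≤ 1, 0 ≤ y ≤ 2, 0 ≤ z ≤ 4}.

By the divergence theorem,

    ∯_{∂V} F · n dS = ∭_V (∇ · F) dV.

Compute the divergence:
    ∇ · F = ∂F_x/∂x + ∂F_y/∂y + ∂F_z/∂z = 6x^2 + 0 + 0 = 6x^2.

V is a rectangular box, so dV = dx dy dz with 0 ≤ x ≤ 1, 0 ≤ y ≤ 2, 0 ≤ z ≤ 4.

Integrate (6x^2) over V as an iterated integral:

    ∭_V (∇·F) dV = ∫_0^{1} ∫_0^{2} ∫_0^{4} (6x^2) dz dy dx.

Inner (z from 0 to 4): 24x^2.
Middle (y from 0 to 2): 48x^2.
Outer (x from 0 to 1): 16.

Therefore ∯_{∂V} F · n dS = 16.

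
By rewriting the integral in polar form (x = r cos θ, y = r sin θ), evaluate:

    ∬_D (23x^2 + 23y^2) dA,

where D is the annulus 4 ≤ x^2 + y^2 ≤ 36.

The region D is 2 ≤ r ≤ 6, 0 ≤ θ ≤ 2π in polar coordinates, where x = r cos(θ), y = r sin(θ), and dA = r dr dθ.

Under the substitution, the integrand becomes 23r^2, so

    ∬_D (23x^2 + 23y^2) dA = ∫_{0}^{2π} ∫_{2}^{6} (23r^2) · r dr dθ.

Inner integral (in r): ∫_{2}^{6} (23r^2) · r dr = 7360.

Outer integral (in θ): ∫_{0}^{2π} (7360) dθ = 14720π.

Therefore ∬_D (23x^2 + 23y^2) dA = 14720π.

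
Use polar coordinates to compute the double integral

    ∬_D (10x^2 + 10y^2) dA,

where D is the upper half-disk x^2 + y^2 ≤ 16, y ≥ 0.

The region D is 0 ≤ r ≤ 4, 0 ≤ θ ≤ π in polar coordinates, where x = r cos(θ), y = r sin(θ), and dA = r dr dθ.

Under the substitution, the integrand becomes 10r^2, so

    ∬_D (10x^2 + 10y^2) dA = ∫_{0}^{π} ∫_{0}^{4} (10r^2) · r dr dθ.

Inner integral (in r): ∫_{0}^{4} (10r^2) · r dr = 640.

Outer integral (in θ): ∫_{0}^{π} (640) dθ = 640π.

Therefore ∬_D (10x^2 + 10y^2) dA = 640π.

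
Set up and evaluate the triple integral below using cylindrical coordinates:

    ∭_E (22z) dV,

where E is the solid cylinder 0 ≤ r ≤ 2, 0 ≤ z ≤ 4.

In cylindrical coordinates, x = r cos(θ), y = r sin(θ), z = z, and dV = r dr dθ dz.

The integrand becomes 22z, so

    ∭_E (22z) dV = ∫_{0}^{2π} ∫_{0}^{2} ∫_{0}^{4} (22z) · r dz dr dθ.

Inner (z): 176r.
Middle (r from 0 to 2): 352.
Outer (θ): 704π.

Therefore the triple integral equals 704π.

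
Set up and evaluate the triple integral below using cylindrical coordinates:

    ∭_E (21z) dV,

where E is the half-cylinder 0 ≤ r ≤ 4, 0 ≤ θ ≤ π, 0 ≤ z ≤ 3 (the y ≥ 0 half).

In cylindrical coordinates, x = r cos(θ), y = r sin(θ), z = z, and dV = r dr dθ dz.

The integrand becomes 21z, so

    ∭_E (21z) dV = ∫_{0}^{π} ∫_{0}^{4} ∫_{0}^{3} (21z) · r dz dr dθ.

Inner (z): 189r/2.
Middle (r from 0 to 4): 756.
Outer (θ): 756π.

Therefore the triple integral equals 756π.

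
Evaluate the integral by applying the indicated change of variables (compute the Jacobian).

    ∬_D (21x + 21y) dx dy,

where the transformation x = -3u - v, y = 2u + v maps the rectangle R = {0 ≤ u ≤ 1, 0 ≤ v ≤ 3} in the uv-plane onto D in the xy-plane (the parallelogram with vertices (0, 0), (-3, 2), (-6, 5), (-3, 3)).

Compute the Jacobian determinant of (x, y) with respect to (u, v):

    ∂(x,y)/∂(u,v) = | -3  -1 | = (-3)(1) - (-1)(2) = -1.
                   | 2  1 |

Its absolute value is |J| = 1 (the area scaling factor).

Substituting x = -3u - v, y = 2u + v into the integrand,

    21x + 21y → -21u,

so the integral becomes

    ∬_R (-21u) · |J| du dv = ∫_0^1 ∫_0^3 (-21u) dv du.

Inner (v): -63u.
Outer (u): -63/2.

Therefore ∬_D (21x + 21y) dx dy = -63/2.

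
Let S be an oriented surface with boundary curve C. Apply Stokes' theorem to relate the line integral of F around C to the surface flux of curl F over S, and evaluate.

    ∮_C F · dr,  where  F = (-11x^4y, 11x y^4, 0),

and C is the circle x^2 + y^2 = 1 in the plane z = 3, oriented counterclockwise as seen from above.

Let S be the flat disk x^2 + y^2 ≤ 1 in the plane z = 3, with upward unit normal n̂ = ẑ. By Stokes' theorem,

    ∮_C F · dr = ∬_S (∇ × F) · n̂ dS = ∬_D (curl F)_z dA,

where D is the disk x^2 + y^2 ≤ 1.

Compute the curl of F = (-11x^4y, 11x y^4, 0):
    (∇ × F)_x = ∂F_z/∂y - ∂F_y/∂z = 0,
    (∇ × F)_y = ∂F_x/∂z - ∂F_z/∂x = 0,
    (∇ × F)_z = ∂F_y/∂x - ∂F_x/∂y = 11x^4 + 11y^4.

On z = 3, (curl F)_z = 11x^4 + 11y^4.

Convert to polar (x = r cos θ, y = r sin θ, dA = r dr dθ); the integrand becomes 11r^4(sin(θ)^4 + cos(θ)^4), so

    ∬_D (curl F)_z dA = ∫_0^{2π} ∫_0^{1} (11r^4(sin(θ)^4 + cos(θ)^4)) · r dr dθ.

Inner (r from 0 to 1): 11sin(θ)^4/6 + 11cos(θ)^4/6.
Outer (θ from 0 to 2π): 11π/4.

Therefore ∮_C F · dr = 11π/4.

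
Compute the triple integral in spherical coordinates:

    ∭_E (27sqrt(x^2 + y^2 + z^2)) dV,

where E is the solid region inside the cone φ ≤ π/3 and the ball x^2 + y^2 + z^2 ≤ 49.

In spherical coordinates, x = ρ sin(φ) cos(θ), y = ρ sin(φ) sin(θ), z = ρ cos(φ), and dV = ρ^2 sin(φ) dρ dφ dθ.

The integrand becomes 27ρ, so

    ∭_E (27sqrt(x^2 + y^2 + z^2)) dV = ∫_{0}^{2π} ∫_{0}^{π/3} ∫_{0}^{7} (27ρ) · ρ^2 sin(φ) dρ dφ dθ.

Inner (ρ): 64827sin(φ)/4.
Middle (φ): 64827/8.
Outer (θ): 64827π/4.

Therefore the triple integral equals 64827π/4.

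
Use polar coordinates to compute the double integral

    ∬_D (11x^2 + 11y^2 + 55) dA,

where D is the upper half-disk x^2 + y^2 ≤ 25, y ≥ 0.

The region D is 0 ≤ r ≤ 5, 0 ≤ θ ≤ π in polar coordinates, where x = r cos(θ), y = r sin(θ), and dA = r dr dθ.

Under the substitution, the integrand becomes 11r^2 + 55, so

    ∬_D (11x^2 + 11y^2 + 55) dA = ∫_{0}^{π} ∫_{0}^{5} (11r^2 + 55) · r dr dθ.

Inner integral (in r): ∫_{0}^{5} (11r^2 + 55) · r dr = 9625/4.

Outer integral (in θ): ∫_{0}^{π} (9625/4) dθ = 9625π/4.

Therefore ∬_D (11x^2 + 11y^2 + 55) dA = 9625π/4.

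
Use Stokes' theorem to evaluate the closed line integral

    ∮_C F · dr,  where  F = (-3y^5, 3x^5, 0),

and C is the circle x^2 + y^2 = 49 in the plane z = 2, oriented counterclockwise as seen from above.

Let S be the flat disk x^2 + y^2 ≤ 49 in the plane z = 2, with upward unit normal n̂ = ẑ. By Stokes' theorem,

    ∮_C F · dr = ∬_S (∇ × F) · n̂ dS = ∬_D (curl F)_z dA,

where D is the disk x^2 + y^2 ≤ 49.

Compute the curl of F = (-3y^5, 3x^5, 0):
    (∇ × F)_x = ∂F_z/∂y - ∂F_y/∂z = 0,
    (∇ × F)_y = ∂F_x/∂z - ∂F_z/∂x = 0,
    (∇ × F)_z = ∂F_y/∂x - ∂F_x/∂y = 15x^4 + 15y^4.

On z = 2, (curl F)_z = 15x^4 + 15y^4.

Convert to polar (x = r cos θ, y = r sin θ, dA = r dr dθ); the integrand becomes 15r^4(sin(θ)^4 + cos(θ)^4), so

    ∬_D (curl F)_z dA = ∫_0^{2π} ∫_0^{7} (15r^4(sin(θ)^4 + cos(θ)^4)) · r dr dθ.

Inner (r from 0 to 7): 588245sin(θ)^4/2 + 588245cos(θ)^4/2.
Outer (θ from 0 to 2π): 1764735π/4.

Therefore ∮_C F · dr = 1764735π/4.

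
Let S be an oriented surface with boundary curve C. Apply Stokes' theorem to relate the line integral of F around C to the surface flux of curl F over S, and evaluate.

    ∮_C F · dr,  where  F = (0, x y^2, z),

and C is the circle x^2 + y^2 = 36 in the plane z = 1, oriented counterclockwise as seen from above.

Let S be the flat disk x^2 + y^2 ≤ 36 in the plane z = 1, with upward unit normal n̂ = ẑ. By Stokes' theorem,

    ∮_C F · dr = ∬_S (∇ × F) · n̂ dS = ∬_D (curl F)_z dA,

where D is the disk x^2 + y^2 ≤ 36.

Compute the curl of F = (0, x y^2, z):
    (∇ × F)_x = ∂F_z/∂y - ∂F_y/∂z = 0,
    (∇ × F)_y = ∂F_x/∂z - ∂F_z/∂x = 0,
    (∇ × F)_z = ∂F_y/∂x - ∂F_x/∂y = y^2.

On z = 1, (curl F)_z = y^2.

Convert to polar (x = r cos θ, y = r sin θ, dA = r dr dθ); the integrand becomes r^2sin(θ)^2, so

    ∬_D (curl F)_z dA = ∫_0^{2π} ∫_0^{6} (r^2sin(θ)^2) · r dr dθ.

Inner (r from 0 to 6): 324sin(θ)^2.
Outer (θ from 0 to 2π): 324π.

Therefore ∮_C F · dr = 324π.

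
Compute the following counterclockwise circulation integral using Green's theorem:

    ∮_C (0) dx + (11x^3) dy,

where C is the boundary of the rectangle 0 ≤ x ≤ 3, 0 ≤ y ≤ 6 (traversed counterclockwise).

Green's theorem converts the closed line integral into a double integral over the enclosed region D:

    ∮_C P dx + Q dy = ∬_D (∂Q/∂x - ∂P/∂y) dA.

Here P = 0, Q = 11x^3, so

    ∂Q/∂x = 33x^2,    ∂P/∂y = 0,
    ∂Q/∂x - ∂P/∂y = 33x^2.

D is the region 0 ≤ x ≤ 3, 0 ≤ y ≤ 6. Evaluating the double integral:

    ∬_D (33x^2) dA = ∫_0^{3} ∫_0^{6} (33x^2) dy dx.

Inner (y from 0 to 6): 198x^2.
Outer (x from 0 to 3): 1782.

Therefore ∮_C P dx + Q dy = 1782.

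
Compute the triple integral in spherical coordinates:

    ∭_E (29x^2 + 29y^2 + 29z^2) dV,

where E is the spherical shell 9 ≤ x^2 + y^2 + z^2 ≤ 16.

In spherical coordinates, x = ρ sin(φ) cos(θ), y = ρ sin(φ) sin(θ), z = ρ cos(φ), and dV = ρ^2 sin(φ) dρ dφ dθ.

The integrand becomes 29ρ^2, so

    ∭_E (29x^2 + 29y^2 + 29z^2) dV = ∫_{0}^{2π} ∫_{0}^{π} ∫_{3}^{4} (29ρ^2) · ρ^2 sin(φ) dρ dφ dθ.

Inner (ρ): 22649sin(φ)/5.
Middle (φ): 45298/5.
Outer (θ): 90596π/5.

Therefore the triple integral equals 90596π/5.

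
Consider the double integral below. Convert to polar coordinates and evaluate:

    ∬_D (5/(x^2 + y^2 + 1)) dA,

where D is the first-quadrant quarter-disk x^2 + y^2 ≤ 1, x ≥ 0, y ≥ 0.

The region D is 0 ≤ r ≤ 1, 0 ≤ θ ≤ π/2 in polar coordinates, where x = r cos(θ), y = r sin(θ), and dA = r dr dθ.

Under the substitution, the integrand becomes 5/(r^2 + 1), so

    ∬_D (5/(x^2 + y^2 + 1)) dA = ∫_{0}^{π/2} ∫_{0}^{1} (5/(r^2 + 1)) · r dr dθ.

Inner integral (in r): ∫_{0}^{1} (5/(r^2 + 1)) · r dr = 5log(2)/2.

Outer integral (in θ): ∫_{0}^{π/2} (5log(2)/2) dθ = 5π log(2)/4.

Therefore ∬_D (5/(x^2 + y^2 + 1)) dA = 5π log(2)/4.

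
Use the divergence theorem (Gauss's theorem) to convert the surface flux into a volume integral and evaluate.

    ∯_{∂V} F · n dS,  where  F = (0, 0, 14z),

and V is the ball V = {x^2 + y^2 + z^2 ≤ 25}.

By the divergence theorem,

    ∯_{∂V} F · n dS = ∭_V (∇ · F) dV.

Compute the divergence:
    ∇ · F = ∂F_x/∂x + ∂F_y/∂y + ∂F_z/∂z = 0 + 0 + 14 = 14.

In spherical coordinates, x = ρ sin(φ) cos(θ), y = ρ sin(φ) sin(θ), z = ρ cos(φ), dV = ρ^2 sin(φ) dρ dφ dθ, with 0 ≤ ρ ≤ 5, 0 ≤ φ ≤ π, 0 ≤ θ ≤ 2π.

The integrand, after substitution and multiplying by the volume element, becomes (14) · ρ^2 sin(φ), so

    ∭_V (∇·F) dV = ∫_0^{2π} ∫_0^{π} ∫_0^{5} (14) · ρ^2 sin(φ) dρ dφ dθ.

Inner (ρ from 0 to 5): 1750sin(φ)/3.
Middle (φ from 0 to π): 3500/3.
Outer (θ from 0 to 2π): 7000π/3.

Therefore ∯_{∂V} F · n dS = 7000π/3.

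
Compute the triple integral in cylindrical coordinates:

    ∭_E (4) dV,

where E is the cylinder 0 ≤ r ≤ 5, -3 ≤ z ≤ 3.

In cylindrical coordinates, x = r cos(θ), y = r sin(θ), z = z, and dV = r dr dθ dz.

The integrand becomes 4, so

    ∭_E (4) dV = ∫_{0}^{2π} ∫_{0}^{5} ∫_{-3}^{3} (4) · r dz dr dθ.

Inner (z): 24r.
Middle (r from 0 to 5): 300.
Outer (θ): 600π.

Therefore the triple integral equals 600π.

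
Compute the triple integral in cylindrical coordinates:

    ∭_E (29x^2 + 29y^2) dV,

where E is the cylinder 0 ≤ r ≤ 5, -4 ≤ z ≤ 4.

In cylindrical coordinates, x = r cos(θ), y = r sin(θ), z = z, and dV = r dr dθ dz.

The integrand becomes 29r^2, so

    ∭_E (29x^2 + 29y^2) dV = ∫_{0}^{2π} ∫_{0}^{5} ∫_{-4}^{4} (29r^2) · r dz dr dθ.

Inner (z): 232r^3.
Middle (r from 0 to 5): 36250.
Outer (θ): 72500π.

Therefore the triple integral equals 72500π.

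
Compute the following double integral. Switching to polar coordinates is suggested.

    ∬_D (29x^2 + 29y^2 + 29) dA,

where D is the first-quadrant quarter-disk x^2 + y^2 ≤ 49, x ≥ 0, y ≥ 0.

The region D is 0 ≤ r ≤ 7, 0 ≤ θ ≤ π/2 in polar coordinates, where x = r cos(θ), y = r sin(θ), and dA = r dr dθ.

Under the substitution, the integrand becomes 29r^2 + 29, so

    ∬_D (29x^2 + 29y^2 + 29) dA = ∫_{0}^{π/2} ∫_{0}^{7} (29r^2 + 29) · r dr dθ.

Inner integral (in r): ∫_{0}^{7} (29r^2 + 29) · r dr = 72471/4.

Outer integral (in θ): ∫_{0}^{π/2} (72471/4) dθ = 72471π/8.

Therefore ∬_D (29x^2 + 29y^2 + 29) dA = 72471π/8.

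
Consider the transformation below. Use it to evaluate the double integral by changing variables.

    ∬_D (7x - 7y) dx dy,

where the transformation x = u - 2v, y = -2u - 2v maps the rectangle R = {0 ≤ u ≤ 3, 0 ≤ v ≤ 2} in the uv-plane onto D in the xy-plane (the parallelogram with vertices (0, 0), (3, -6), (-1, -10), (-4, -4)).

Compute the Jacobian determinant of (x, y) with respect to (u, v):

    ∂(x,y)/∂(u,v) = | 1  -2 | = (1)(-2) - (-2)(-2) = -6.
                   | -2  -2 |

Its absolute value is |J| = 6 (the area scaling factor).

Substituting x = u - 2v, y = -2u - 2v into the integrand,

    7x - 7y → 21u,

so the integral becomes

    ∬_R (21u) · |J| du dv = ∫_0^3 ∫_0^2 (126u) dv du.

Inner (v): 252u.
Outer (u): 1134.

Therefore ∬_D (7x - 7y) dx dy = 1134.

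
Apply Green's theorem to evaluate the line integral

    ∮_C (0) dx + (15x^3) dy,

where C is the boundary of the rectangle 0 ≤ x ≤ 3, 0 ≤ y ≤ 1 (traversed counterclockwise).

Green's theorem converts the closed line integral into a double integral over the enclosed region D:

    ∮_C P dx + Q dy = ∬_D (∂Q/∂x - ∂P/∂y) dA.

Here P = 0, Q = 15x^3, so

    ∂Q/∂x = 45x^2,    ∂P/∂y = 0,
    ∂Q/∂x - ∂P/∂y = 45x^2.

D is the region 0 ≤ x ≤ 3, 0 ≤ y ≤ 1. Evaluating the double integral:

    ∬_D (45x^2) dA = ∫_0^{3} ∫_0^{1} (45x^2) dy dx.

Inner (y from 0 to 1): 45x^2.
Outer (x from 0 to 3): 405.

Therefore ∮_C P dx + Q dy = 405.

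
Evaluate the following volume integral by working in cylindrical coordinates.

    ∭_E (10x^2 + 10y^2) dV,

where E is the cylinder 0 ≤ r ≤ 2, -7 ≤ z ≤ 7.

In cylindrical coordinates, x = r cos(θ), y = r sin(θ), z = z, and dV = r dr dθ dz.

The integrand becomes 10r^2, so

    ∭_E (10x^2 + 10y^2) dV = ∫_{0}^{2π} ∫_{0}^{2} ∫_{-7}^{7} (10r^2) · r dz dr dθ.

Inner (z): 140r^3.
Middle (r from 0 to 2): 560.
Outer (θ): 1120π.

Therefore the triple integral equals 1120π.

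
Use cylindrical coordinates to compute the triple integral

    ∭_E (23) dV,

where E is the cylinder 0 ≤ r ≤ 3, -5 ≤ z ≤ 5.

In cylindrical coordinates, x = r cos(θ), y = r sin(θ), z = z, and dV = r dr dθ dz.

The integrand becomes 23, so

    ∭_E (23) dV = ∫_{0}^{2π} ∫_{0}^{3} ∫_{-5}^{5} (23) · r dz dr dθ.

Inner (z): 230r.
Middle (r from 0 to 3): 1035.
Outer (θ): 2070π.

Therefore the triple integral equals 2070π.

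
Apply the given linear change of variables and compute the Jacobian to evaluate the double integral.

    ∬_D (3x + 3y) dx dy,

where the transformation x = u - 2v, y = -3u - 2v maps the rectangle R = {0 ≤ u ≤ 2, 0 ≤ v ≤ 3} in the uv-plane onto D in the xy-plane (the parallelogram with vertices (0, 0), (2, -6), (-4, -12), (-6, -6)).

Compute the Jacobian determinant of (x, y) with respect to (u, v):

    ∂(x,y)/∂(u,v) = | 1  -2 | = (1)(-2) - (-2)(-3) = -8.
                   | -3  -2 |

Its absolute value is |J| = 8 (the area scaling factor).

Substituting x = u - 2v, y = -3u - 2v into the integrand,

    3x + 3y → -6u - 12v,

so the integral becomes

    ∬_R (-6u - 12v) · |J| du dv = ∫_0^2 ∫_0^3 (-48u - 96v) dv du.

Inner (v): -144u - 432.
Outer (u): -1152.

Therefore ∬_D (3x + 3y) dx dy = -1152.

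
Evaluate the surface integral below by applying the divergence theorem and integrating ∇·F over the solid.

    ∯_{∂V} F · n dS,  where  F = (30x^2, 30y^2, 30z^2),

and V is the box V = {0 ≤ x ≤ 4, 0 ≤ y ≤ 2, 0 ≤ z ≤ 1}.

By the divergence theorem,

    ∯_{∂V} F · n dS = ∭_V (∇ · F) dV.

Compute the divergence:
    ∇ · F = ∂F_x/∂x + ∂F_y/∂y + ∂F_z/∂z = 60x + 60y + 60z.

V is a rectangular box, so dV = dx dy dz with 0 ≤ x ≤ 4, 0 ≤ y ≤ 2, 0 ≤ z ≤ 1.

Integrate (60x + 60y + 60z) over V as an iterated integral:

    ∭_V (∇·F) dV = ∫_0^{4} ∫_0^{2} ∫_0^{1} (60x + 60y + 60z) dz dy dx.

Inner (z from 0 to 1): 60x + 60y + 30.
Middle (y from 0 to 2): 120x + 180.
Outer (x from 0 to 4): 1680.

Therefore ∯_{∂V} F · n dS = 1680.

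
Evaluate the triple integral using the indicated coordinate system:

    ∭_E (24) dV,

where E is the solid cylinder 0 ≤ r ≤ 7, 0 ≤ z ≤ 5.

In cylindrical coordinates, x = r cos(θ), y = r sin(θ), z = z, and dV = r dr dθ dz.

The integrand becomes 24, so

    ∭_E (24) dV = ∫_{0}^{2π} ∫_{0}^{7} ∫_{0}^{5} (24) · r dz dr dθ.

Inner (z): 120r.
Middle (r from 0 to 7): 2940.
Outer (θ): 5880π.

Therefore the triple integral equals 5880π.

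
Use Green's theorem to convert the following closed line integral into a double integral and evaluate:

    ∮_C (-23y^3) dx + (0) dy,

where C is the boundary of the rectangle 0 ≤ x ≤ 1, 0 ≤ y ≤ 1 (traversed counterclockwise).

Green's theorem converts the closed line integral into a double integral over the enclosed region D:

    ∮_C P dx + Q dy = ∬_D (∂Q/∂x - ∂P/∂y) dA.

Here P = -23y^3, Q = 0, so

    ∂Q/∂x = 0,    ∂P/∂y = -69y^2,
    ∂Q/∂x - ∂P/∂y = 69y^2.

D is the region 0 ≤ x ≤ 1, 0 ≤ y ≤ 1. Evaluating the double integral:

    ∬_D (69y^2) dA = ∫_0^{1} ∫_0^{1} (69y^2) dy dx.

Inner (y from 0 to 1): 23.
Outer (x from 0 to 1): 23.

Therefore ∮_C P dx + Q dy = 23.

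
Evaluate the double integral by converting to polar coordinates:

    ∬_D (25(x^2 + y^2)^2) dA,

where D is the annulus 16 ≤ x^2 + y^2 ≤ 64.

The region D is 4 ≤ r ≤ 8, 0 ≤ θ ≤ 2π in polar coordinates, where x = r cos(θ), y = r sin(θ), and dA = r dr dθ.

Under the substitution, the integrand becomes 25r^4, so

    ∬_D (25(x^2 + y^2)^2) dA = ∫_{0}^{2π} ∫_{4}^{8} (25r^4) · r dr dθ.

Inner integral (in r): ∫_{4}^{8} (25r^4) · r dr = 1075200.

Outer integral (in θ): ∫_{0}^{2π} (1075200) dθ = 2150400π.

Therefore ∬_D (25(x^2 + y^2)^2) dA = 2150400π.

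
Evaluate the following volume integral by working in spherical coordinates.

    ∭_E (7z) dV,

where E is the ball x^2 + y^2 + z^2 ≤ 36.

In spherical coordinates, x = ρ sin(φ) cos(θ), y = ρ sin(φ) sin(θ), z = ρ cos(φ), and dV = ρ^2 sin(φ) dρ dφ dθ.

The integrand becomes 7ρ cos(φ), so

    ∭_E (7z) dV = ∫_{0}^{2π} ∫_{0}^{π} ∫_{0}^{6} (7ρ cos(φ)) · ρ^2 sin(φ) dρ dφ dθ.

Inner (ρ): 1134sin(2φ).
Middle (φ): 0.
Outer (θ): 0.

Therefore the triple integral equals 0.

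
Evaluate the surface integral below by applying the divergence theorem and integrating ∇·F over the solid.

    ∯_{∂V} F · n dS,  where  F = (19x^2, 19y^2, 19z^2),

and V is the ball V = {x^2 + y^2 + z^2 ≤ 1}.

By the divergence theorem,

    ∯_{∂V} F · n dS = ∭_V (∇ · F) dV.

Compute the divergence:
    ∇ · F = ∂F_x/∂x + ∂F_y/∂y + ∂F_z/∂z = 38x + 38y + 38z.

In spherical coordinates, x = ρ sin(φ) cos(θ), y = ρ sin(φ) sin(θ), z = ρ cos(φ), dV = ρ^2 sin(φ) dρ dφ dθ, with 0 ≤ ρ ≤ 1, 0 ≤ φ ≤ π, 0 ≤ θ ≤ 2π.

The integrand, after substitution and multiplying by the volume element, becomes (38ρ (sqrt(2)sin(φ)sin(θ + π/4) + cos(φ))) · ρ^2 sin(φ), so

    ∭_V (∇·F) dV = ∫_0^{2π} ∫_0^{π} ∫_0^{1} (38ρ (sqrt(2)sin(φ)sin(θ + π/4) + cos(φ))) · ρ^2 sin(φ) dρ dφ dθ.

Inner (ρ from 0 to 1): 19(sqrt(2)sin(φ)sin(θ + π/4) + cos(φ))sin(φ)/2.
Middle (φ from 0 to π): 19sqrt(2)π sin(θ + π/4)/4.
Outer (θ from 0 to 2π): 0.

Therefore ∯_{∂V} F · n dS = 0.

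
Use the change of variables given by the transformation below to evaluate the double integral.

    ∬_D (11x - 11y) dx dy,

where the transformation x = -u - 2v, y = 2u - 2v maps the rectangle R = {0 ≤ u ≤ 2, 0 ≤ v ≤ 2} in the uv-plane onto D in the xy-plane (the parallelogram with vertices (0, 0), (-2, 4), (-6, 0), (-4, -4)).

Compute the Jacobian determinant of (x, y) with respect to (u, v):

    ∂(x,y)/∂(u,v) = | -1  -2 | = (-1)(-2) - (-2)(2) = 6.
                   | 2  -2 |

Its absolute value is |J| = 6 (the area scaling factor).

Substituting x = -u - 2v, y = 2u - 2v into the integrand,

    11x - 11y → -33u,

so the integral becomes

    ∬_R (-33u) · |J| du dv = ∫_0^2 ∫_0^2 (-198u) dv du.

Inner (v): -396u.
Outer (u): -792.

Therefore ∬_D (11x - 11y) dx dy = -792.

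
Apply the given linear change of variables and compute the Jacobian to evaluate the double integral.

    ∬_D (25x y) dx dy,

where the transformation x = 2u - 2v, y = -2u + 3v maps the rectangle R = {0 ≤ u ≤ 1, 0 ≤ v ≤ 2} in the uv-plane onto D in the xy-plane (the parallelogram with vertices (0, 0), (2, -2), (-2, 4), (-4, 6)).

Compute the Jacobian determinant of (x, y) with respect to (u, v):

    ∂(x,y)/∂(u,v) = | 2  -2 | = (2)(3) - (-2)(-2) = 2.
                   | -2  3 |

Its absolute value is |J| = 2 (the area scaling factor).

Substituting x = 2u - 2v, y = -2u + 3v into the integrand,

    25x y → -100u^2 + 250u v - 150v^2,

so the integral becomes

    ∬_R (-100u^2 + 250u v - 150v^2) · |J| du dv = ∫_0^1 ∫_0^2 (-200u^2 + 500u v - 300v^2) dv du.

Inner (v): -400u^2 + 1000u - 800.
Outer (u): -1300/3.

Therefore ∬_D (25x y) dx dy = -1300/3.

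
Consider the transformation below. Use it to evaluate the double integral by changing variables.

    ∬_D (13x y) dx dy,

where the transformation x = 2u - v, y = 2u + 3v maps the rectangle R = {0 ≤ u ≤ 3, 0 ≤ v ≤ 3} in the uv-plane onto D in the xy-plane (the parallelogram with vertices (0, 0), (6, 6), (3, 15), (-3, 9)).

Compute the Jacobian determinant of (x, y) with respect to (u, v):

    ∂(x,y)/∂(u,v) = | 2  -1 | = (2)(3) - (-1)(2) = 8.
                   | 2  3 |

Its absolute value is |J| = 8 (the area scaling factor).

Substituting x = 2u - v, y = 2u + 3v into the integrand,

    13x y → 52u^2 + 52u v - 39v^2,

so the integral becomes

    ∬_R (52u^2 + 52u v - 39v^2) · |J| du dv = ∫_0^3 ∫_0^3 (416u^2 + 416u v - 312v^2) dv du.

Inner (v): 1248u^2 + 1872u - 2808.
Outer (u): 11232.

Therefore ∬_D (13x y) dx dy = 11232.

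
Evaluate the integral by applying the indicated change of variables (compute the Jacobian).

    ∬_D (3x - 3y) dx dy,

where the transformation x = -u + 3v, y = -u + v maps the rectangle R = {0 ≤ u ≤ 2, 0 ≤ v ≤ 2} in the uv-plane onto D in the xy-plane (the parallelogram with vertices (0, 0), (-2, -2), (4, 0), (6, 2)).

Compute the Jacobian determinant of (x, y) with respect to (u, v):

    ∂(x,y)/∂(u,v) = | -1  3 | = (-1)(1) - (3)(-1) = 2.
                   | -1  1 |

Its absolute value is |J| = 2 (the area scaling factor).

Substituting x = -u + 3v, y = -u + v into the integrand,

    3x - 3y → 6v,

so the integral becomes

    ∬_R (6v) · |J| du dv = ∫_0^2 ∫_0^2 (12v) dv du.

Inner (v): 24.
Outer (u): 48.

Therefore ∬_D (3x - 3y) dx dy = 48.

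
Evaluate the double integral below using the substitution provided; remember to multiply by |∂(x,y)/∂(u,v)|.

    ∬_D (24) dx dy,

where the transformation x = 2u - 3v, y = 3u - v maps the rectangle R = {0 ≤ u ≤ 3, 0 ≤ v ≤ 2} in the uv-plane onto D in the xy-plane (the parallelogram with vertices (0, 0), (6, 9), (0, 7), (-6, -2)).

Compute the Jacobian determinant of (x, y) with respect to (u, v):

    ∂(x,y)/∂(u,v) = | 2  -3 | = (2)(-1) - (-3)(3) = 7.
                   | 3  -1 |

Its absolute value is |J| = 7 (the area scaling factor).

Substituting x = 2u - 3v, y = 3u - v into the integrand,

    24 → 24,

so the integral becomes

    ∬_R (24) · |J| du dv = ∫_0^3 ∫_0^2 (168) dv du.

Inner (v): 336.
Outer (u): 1008.

Therefore ∬_D (24) dx dy = 1008.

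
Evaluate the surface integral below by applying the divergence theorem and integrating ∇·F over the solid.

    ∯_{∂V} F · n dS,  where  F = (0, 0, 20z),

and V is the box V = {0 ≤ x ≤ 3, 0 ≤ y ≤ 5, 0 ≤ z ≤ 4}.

By the divergence theorem,

    ∯_{∂V} F · n dS = ∭_V (∇ · F) dV.

Compute the divergence:
    ∇ · F = ∂F_x/∂x + ∂F_y/∂y + ∂F_z/∂z = 0 + 0 + 20 = 20.

V is a rectangular box, so dV = dx dy dz with 0 ≤ x ≤ 3, 0 ≤ y ≤ 5, 0 ≤ z ≤ 4.

Integrate (20) over V as an iterated integral:

    ∭_V (∇·F) dV = ∫_0^{3} ∫_0^{5} ∫_0^{4} (20) dz dy dx.

Inner (z from 0 to 4): 80.
Middle (y from 0 to 5): 400.
Outer (x from 0 to 3): 1200.

Therefore ∯_{∂V} F · n dS = 1200.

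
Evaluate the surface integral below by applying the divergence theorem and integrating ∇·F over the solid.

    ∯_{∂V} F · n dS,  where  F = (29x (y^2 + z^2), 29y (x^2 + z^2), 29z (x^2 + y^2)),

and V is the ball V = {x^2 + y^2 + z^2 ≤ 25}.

By the divergence theorem,

    ∯_{∂V} F · n dS = ∭_V (∇ · F) dV.

Compute the divergence:
    ∇ · F = ∂F_x/∂x + ∂F_y/∂y + ∂F_z/∂z = 29y^2 + 29z^2 + 29x^2 + 29z^2 + 29x^2 + 29y^2 = 58x^2 + 58y^2 + 58z^2.

In spherical coordinates, x = ρ sin(φ) cos(θ), y = ρ sin(φ) sin(θ), z = ρ cos(φ), dV = ρ^2 sin(φ) dρ dφ dθ, with 0 ≤ ρ ≤ 5, 0 ≤ φ ≤ π, 0 ≤ θ ≤ 2π.

The integrand, after substitution and multiplying by the volume element, becomes (58ρ^2) · ρ^2 sin(φ), so

    ∭_V (∇·F) dV = ∫_0^{2π} ∫_0^{π} ∫_0^{5} (58ρ^2) · ρ^2 sin(φ) dρ dφ dθ.

Inner (ρ from 0 to 5): 36250sin(φ).
Middle (φ from 0 to π): 72500.
Outer (θ from 0 to 2π): 145000π.

Therefore ∯_{∂V} F · n dS = 145000π.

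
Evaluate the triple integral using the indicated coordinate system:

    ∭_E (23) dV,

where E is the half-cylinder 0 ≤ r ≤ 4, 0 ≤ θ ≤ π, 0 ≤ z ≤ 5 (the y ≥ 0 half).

In cylindrical coordinates, x = r cos(θ), y = r sin(θ), z = z, and dV = r dr dθ dz.

The integrand becomes 23, so

    ∭_E (23) dV = ∫_{0}^{π} ∫_{0}^{4} ∫_{0}^{5} (23) · r dz dr dθ.

Inner (z): 115r.
Middle (r from 0 to 4): 920.
Outer (θ): 920π.

Therefore the triple integral equals 920π.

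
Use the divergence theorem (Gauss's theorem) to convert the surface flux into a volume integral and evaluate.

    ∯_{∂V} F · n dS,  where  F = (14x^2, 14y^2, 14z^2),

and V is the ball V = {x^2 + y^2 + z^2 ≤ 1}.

By the divergence theorem,

    ∯_{∂V} F · n dS = ∭_V (∇ · F) dV.

Compute the divergence:
    ∇ · F = ∂F_x/∂x + ∂F_y/∂y + ∂F_z/∂z = 28x + 28y + 28z.

In spherical coordinates, x = ρ sin(φ) cos(θ), y = ρ sin(φ) sin(θ), z = ρ cos(φ), dV = ρ^2 sin(φ) dρ dφ dθ, with 0 ≤ ρ ≤ 1, 0 ≤ φ ≤ π, 0 ≤ θ ≤ 2π.

The integrand, after substitution and multiplying by the volume element, becomes (28ρ (sqrt(2)sin(φ)sin(θ + π/4) + cos(φ))) · ρ^2 sin(φ), so

    ∭_V (∇·F) dV = ∫_0^{2π} ∫_0^{π} ∫_0^{1} (28ρ (sqrt(2)sin(φ)sin(θ + π/4) + cos(φ))) · ρ^2 sin(φ) dρ dφ dθ.

Inner (ρ from 0 to 1): 7(sqrt(2)sin(φ)sin(θ + π/4) + cos(φ))sin(φ).
Middle (φ from 0 to π): 7sqrt(2)π sin(θ + π/4)/2.
Outer (θ from 0 to 2π): 0.

Therefore ∯_{∂V} F · n dS = 0.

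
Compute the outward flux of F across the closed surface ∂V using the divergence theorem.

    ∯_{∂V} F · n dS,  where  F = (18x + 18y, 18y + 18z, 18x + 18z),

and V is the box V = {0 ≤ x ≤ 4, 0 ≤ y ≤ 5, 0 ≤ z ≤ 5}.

By the divergence theorem,

    ∯_{∂V} F · n dS = ∭_V (∇ · F) dV.

Compute the divergence:
    ∇ · F = ∂F_x/∂x + ∂F_y/∂y + ∂F_z/∂z = 18 + 18 + 18 = 54.

V is a rectangular box, so dV = dx dy dz with 0 ≤ x ≤ 4, 0 ≤ y ≤ 5, 0 ≤ z ≤ 5.

Integrate (54) over V as an iterated integral:

    ∭_V (∇·F) dV = ∫_0^{4} ∫_0^{5} ∫_0^{5} (54) dz dy dx.

Inner (z from 0 to 5): 270.
Middle (y from 0 to 5): 1350.
Outer (x from 0 to 4): 5400.

Therefore ∯_{∂V} F · n dS = 5400.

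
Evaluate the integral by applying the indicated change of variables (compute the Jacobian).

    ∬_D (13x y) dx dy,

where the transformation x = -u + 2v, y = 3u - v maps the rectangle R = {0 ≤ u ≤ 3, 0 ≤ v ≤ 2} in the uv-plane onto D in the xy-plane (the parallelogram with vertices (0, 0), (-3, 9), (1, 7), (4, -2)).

Compute the Jacobian determinant of (x, y) with respect to (u, v):

    ∂(x,y)/∂(u,v) = | -1  2 | = (-1)(-1) - (2)(3) = -5.
                   | 3  -1 |

Its absolute value is |J| = 5 (the area scaling factor).

Substituting x = -u + 2v, y = 3u - v into the integrand,

    13x y → -39u^2 + 91u v - 26v^2,

so the integral becomes

    ∬_R (-39u^2 + 91u v - 26v^2) · |J| du dv = ∫_0^3 ∫_0^2 (-195u^2 + 455u v - 130v^2) dv du.

Inner (v): -390u^2 + 910u - 1040/3.
Outer (u): -455.

Therefore ∬_D (13x y) dx dy = -455.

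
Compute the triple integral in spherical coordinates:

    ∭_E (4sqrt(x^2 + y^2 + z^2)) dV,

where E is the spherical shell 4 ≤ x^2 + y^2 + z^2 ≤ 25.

In spherical coordinates, x = ρ sin(φ) cos(θ), y = ρ sin(φ) sin(θ), z = ρ cos(φ), and dV = ρ^2 sin(φ) dρ dφ dθ.

The integrand becomes 4ρ, so

    ∭_E (4sqrt(x^2 + y^2 + z^2)) dV = ∫_{0}^{2π} ∫_{0}^{π} ∫_{2}^{5} (4ρ) · ρ^2 sin(φ) dρ dφ dθ.

Inner (ρ): 609sin(φ).
Middle (φ): 1218.
Outer (θ): 2436π.

Therefore the triple integral equals 2436π.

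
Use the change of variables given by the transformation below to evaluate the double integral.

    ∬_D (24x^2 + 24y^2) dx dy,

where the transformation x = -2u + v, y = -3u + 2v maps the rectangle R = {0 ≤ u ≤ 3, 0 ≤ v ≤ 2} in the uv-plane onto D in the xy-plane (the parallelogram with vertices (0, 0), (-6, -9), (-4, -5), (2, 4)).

Compute the Jacobian determinant of (x, y) with respect to (u, v):

    ∂(x,y)/∂(u,v) = | -2  1 | = (-2)(2) - (1)(-3) = -1.
                   | -3  2 |

Its absolute value is |J| = 1 (the area scaling factor).

Substituting x = -2u + v, y = -3u + 2v into the integrand,

    24x^2 + 24y^2 → 312u^2 - 384u v + 120v^2,

so the integral becomes

    ∬_R (312u^2 - 384u v + 120v^2) · |J| du dv = ∫_0^3 ∫_0^2 (312u^2 - 384u v + 120v^2) dv du.

Inner (v): 624u^2 - 768u + 320.
Outer (u): 3120.

Therefore ∬_D (24x^2 + 24y^2) dx dy = 3120.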